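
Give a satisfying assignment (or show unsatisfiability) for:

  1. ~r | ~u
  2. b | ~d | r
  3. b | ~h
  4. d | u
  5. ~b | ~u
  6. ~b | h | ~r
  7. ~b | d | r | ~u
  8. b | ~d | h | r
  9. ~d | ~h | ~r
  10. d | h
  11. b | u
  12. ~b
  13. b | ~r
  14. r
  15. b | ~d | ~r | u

Case u = True:
  (~r | ~u) forces r = False.
  Clause (r) is falsified — contradiction.
Case u = False:
  (d | u) forces d = True.
  (b | u) forces b = True.
  Clause (~b) is falsified — contradiction.
Both cases fail, so the formula is unsatisfiable.

Unsatisfiable — no assignment works.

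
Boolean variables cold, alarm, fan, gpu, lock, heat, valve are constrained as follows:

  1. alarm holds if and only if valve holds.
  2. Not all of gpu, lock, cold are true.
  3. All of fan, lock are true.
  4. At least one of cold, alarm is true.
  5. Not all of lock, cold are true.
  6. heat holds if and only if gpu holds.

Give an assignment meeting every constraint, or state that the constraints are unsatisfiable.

cold: False, alarm: True, fan: True, gpu: False, lock: True, heat: False, valve: True

  (1) alarm=T, valve=T — same ✓
  (2) {gpu, lock, cold}: 1/3 true — not all ✓
  (3) {fan, lock}: all 2 true ✓
  (4) {cold, alarm}: 1 true — at least one ✓
  (5) {lock, cold}: 1/2 true — not all ✓
  (6) heat=F, gpu=F — same ✓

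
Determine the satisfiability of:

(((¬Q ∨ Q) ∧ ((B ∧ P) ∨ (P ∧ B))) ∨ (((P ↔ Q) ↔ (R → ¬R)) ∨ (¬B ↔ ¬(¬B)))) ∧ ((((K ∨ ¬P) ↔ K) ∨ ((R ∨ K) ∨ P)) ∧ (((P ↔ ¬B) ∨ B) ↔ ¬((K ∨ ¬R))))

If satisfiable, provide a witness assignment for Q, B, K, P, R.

Q=F, B=F, K=T, P=F, R=F

  ((¬Q ∨ Q) ∧ ((B ∧ P) ∨ (P ∧ B))) ∨ (((P ↔ Q) ↔ (R → ¬R)) ∨ (¬B ↔ ¬(¬B))) = True
    (¬Q ∨ Q) ∧ ((B ∧ P) ∨ (P ∧ B)) = False
      ¬Q ∨ Q = True
        ¬Q = True
      (B ∧ P) ∨ (P ∧ B) = False
        B ∧ P = False
        P ∧ B = False
    ((P ↔ Q) ↔ (R → ¬R)) ∨ (¬B ↔ ¬(¬B)) = True
      (P ↔ Q) ↔ (R → ¬R) = True
        P ↔ Q = True
        R → ¬R = True
          ¬R = True
      ¬B ↔ ¬(¬B) = False
        ¬B = True
        ¬(¬B) = False
          ¬B = True
  (((K ∨ ¬P) ↔ K) ∨ ((R ∨ K) ∨ P)) ∧ (((P ↔ ¬B) ∨ B) ↔ ¬((K ∨ ¬R))) = True
    ((K ∨ ¬P) ↔ K) ∨ ((R ∨ K) ∨ P) = True
      (K ∨ ¬P) ↔ K = True
        K ∨ ¬P = True
          ¬P = True
      (R ∨ K) ∨ P = True
        R ∨ K = True
    ((P ↔ ¬B) ∨ B) ↔ ¬((K ∨ ¬R)) = True
      (P ↔ ¬B) ∨ B = False
        P ↔ ¬B = False
          ¬B = True
      ¬((K ∨ ¬R)) = False
        K ∨ ¬R = True
          ¬R = True
Both conjuncts True, so the formula holds.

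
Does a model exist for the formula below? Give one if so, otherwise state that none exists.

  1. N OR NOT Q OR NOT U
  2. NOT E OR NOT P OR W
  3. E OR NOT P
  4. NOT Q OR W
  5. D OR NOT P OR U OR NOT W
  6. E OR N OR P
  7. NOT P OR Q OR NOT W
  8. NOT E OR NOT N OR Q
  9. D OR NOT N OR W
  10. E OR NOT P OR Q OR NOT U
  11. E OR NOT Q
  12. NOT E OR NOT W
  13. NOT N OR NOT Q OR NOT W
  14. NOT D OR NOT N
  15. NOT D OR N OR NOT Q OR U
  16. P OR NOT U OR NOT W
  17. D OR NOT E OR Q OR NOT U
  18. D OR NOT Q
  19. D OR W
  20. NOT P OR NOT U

N=F, W=F, E=T, Q=F, U=T, D=T, P=F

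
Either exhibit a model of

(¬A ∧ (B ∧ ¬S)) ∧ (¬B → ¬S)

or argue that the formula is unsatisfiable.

S=F, B=T, A=F

  ¬A ∧ (B ∧ ¬S) = True
    ¬A = True
    B ∧ ¬S = True
      ¬S = True
  ¬B → ¬S = True
    ¬B = False
    ¬S = True
Both conjuncts True, so the formula holds.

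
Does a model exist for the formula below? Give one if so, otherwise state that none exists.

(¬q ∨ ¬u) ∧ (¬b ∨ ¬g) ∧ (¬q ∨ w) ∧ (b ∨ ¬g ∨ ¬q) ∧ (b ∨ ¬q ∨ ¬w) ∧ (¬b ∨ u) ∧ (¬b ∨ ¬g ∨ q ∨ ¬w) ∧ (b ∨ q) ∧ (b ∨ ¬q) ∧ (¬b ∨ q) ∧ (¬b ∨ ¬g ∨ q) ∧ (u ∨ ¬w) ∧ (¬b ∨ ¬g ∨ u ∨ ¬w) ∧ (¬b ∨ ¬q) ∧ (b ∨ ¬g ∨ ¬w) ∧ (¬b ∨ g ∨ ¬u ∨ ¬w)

No satisfying assignment exists.

Case q = True:
  (¬q ∨ ¬u) forces u = False.
  (¬q ∨ w) forces w = True.
  Clause (u ∨ ¬w) is falsified — contradiction.
Case q = False:
  (b ∨ q) forces b = True.
  Clause (¬b ∨ q) is falsified — contradiction.
Both cases fail, so the formula is unsatisfiable.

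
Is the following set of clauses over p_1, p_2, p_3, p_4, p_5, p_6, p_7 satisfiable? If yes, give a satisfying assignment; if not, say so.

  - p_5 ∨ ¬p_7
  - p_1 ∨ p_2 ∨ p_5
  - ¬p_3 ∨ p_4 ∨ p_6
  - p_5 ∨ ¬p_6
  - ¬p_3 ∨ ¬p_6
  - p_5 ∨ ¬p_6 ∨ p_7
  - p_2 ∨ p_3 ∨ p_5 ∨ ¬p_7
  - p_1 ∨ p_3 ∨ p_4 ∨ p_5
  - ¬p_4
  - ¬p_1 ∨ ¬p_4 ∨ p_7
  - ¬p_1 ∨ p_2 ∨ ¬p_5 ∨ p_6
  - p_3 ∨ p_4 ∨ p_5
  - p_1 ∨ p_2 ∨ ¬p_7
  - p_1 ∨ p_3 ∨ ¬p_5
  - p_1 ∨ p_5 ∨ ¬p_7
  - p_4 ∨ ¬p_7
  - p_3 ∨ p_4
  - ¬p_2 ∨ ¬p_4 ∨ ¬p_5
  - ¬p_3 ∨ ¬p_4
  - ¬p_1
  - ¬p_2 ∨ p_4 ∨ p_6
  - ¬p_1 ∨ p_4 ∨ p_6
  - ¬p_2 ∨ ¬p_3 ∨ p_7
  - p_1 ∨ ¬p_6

Case p_3 = True:
  (¬p_3 ∨ ¬p_6) forces p_6 = False.
  (¬p_3 ∨ p_4 ∨ p_6) forces p_4 = True.
  Clause (¬p_4) is falsified — contradiction.
Case p_3 = False:
  (¬p_4) forces p_4 = False.
  Clause (p_3 ∨ p_4) is falsified — contradiction.
Both cases fail, so the formula is unsatisfiable.

UNSATISFIABLE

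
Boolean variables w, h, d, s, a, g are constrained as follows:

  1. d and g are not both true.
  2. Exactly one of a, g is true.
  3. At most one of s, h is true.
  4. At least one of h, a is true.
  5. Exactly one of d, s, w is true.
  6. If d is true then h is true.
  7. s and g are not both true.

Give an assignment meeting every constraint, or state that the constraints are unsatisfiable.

w=T; h=T; d=F; s=F; a=T; g=F

  (1) d=F, g=F — not both ✓
  (2) {a, g}: 1 true — exactly one ✓
  (3) {s, h}: 1 true — at most one ✓
  (4) {h, a}: 2 true — at least one ✓
  (5) {d, s, w}: 1 true — exactly one ✓
  (6) d=F ⇒ h: vacuous ✓
  (7) s=F, g=F — not both ✓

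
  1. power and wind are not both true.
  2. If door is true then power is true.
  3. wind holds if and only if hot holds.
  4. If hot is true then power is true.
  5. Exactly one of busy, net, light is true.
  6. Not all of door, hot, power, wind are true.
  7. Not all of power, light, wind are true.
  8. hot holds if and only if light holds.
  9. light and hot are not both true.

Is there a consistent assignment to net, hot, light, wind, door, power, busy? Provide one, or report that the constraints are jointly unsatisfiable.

net=T, hot=F, light=F, wind=F, door=T, power=T, busy=F

  (1) power=T, wind=F — not both ✓
  (2) door=T ⇒ power: T ✓
  (3) wind=F, hot=F — same ✓
  (4) hot=F ⇒ power: vacuous ✓
  (5) {busy, net, light}: 1 true — exactly one ✓
  (6) {door, hot, power, wind}: 2/4 true — not all ✓
  (7) {power, light, wind}: 1/3 true — not all ✓
  (8) hot=F, light=F — same ✓
  (9) light=F, hot=F — not both ✓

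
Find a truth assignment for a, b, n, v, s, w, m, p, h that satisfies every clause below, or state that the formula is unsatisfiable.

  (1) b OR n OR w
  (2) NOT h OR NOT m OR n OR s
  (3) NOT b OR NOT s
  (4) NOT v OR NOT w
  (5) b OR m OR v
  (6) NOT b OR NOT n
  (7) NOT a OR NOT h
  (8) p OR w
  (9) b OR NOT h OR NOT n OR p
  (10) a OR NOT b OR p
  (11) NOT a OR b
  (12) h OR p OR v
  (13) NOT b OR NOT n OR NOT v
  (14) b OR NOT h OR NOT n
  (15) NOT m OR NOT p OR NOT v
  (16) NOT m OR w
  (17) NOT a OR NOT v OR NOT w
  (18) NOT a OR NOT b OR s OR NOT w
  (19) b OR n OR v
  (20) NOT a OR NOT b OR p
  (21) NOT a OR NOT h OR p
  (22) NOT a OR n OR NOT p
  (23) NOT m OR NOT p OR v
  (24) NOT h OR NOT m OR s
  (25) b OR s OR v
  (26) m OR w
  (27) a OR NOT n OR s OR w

a: False, b: True, n: False, v: False, s: False, w: True, m: False, p: True, h: False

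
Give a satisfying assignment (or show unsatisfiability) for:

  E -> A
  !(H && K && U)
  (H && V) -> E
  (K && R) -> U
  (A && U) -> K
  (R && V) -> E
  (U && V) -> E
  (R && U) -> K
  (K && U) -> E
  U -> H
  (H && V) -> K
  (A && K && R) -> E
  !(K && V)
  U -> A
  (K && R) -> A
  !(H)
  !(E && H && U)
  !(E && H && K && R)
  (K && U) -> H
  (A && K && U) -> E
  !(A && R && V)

Unit clause (!H) forces H = False.
In (H || !U) only !U is left, so U = False.
Set A = True.
Set R = False.
Set K = True.
  then (!K || !V) forces V = False.
Set E = True.
All clauses satisfied.

A: True, H: False, U: False, R: False, K: True, V: False, E: True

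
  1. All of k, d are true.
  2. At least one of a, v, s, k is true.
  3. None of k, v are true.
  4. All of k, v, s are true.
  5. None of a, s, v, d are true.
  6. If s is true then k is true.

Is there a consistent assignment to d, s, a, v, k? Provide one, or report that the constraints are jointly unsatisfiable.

Case d = True:
  Constraint (5) is violated (d=T) — contradiction.
Case d = False:
  Constraint (1) is violated (d=F) — contradiction.
Both cases fail — unsatisfiable.

Unsatisfiable — no assignment works.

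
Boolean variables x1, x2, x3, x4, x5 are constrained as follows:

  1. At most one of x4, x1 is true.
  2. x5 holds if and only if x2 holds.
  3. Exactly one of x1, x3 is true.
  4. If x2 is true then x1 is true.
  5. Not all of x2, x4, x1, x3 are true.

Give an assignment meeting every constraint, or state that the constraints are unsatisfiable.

x1: False, x2: False, x3: True, x4: False, x5: False

  (1) {x4, x1}: 0 true — at most one ✓
  (2) x5=F, x2=F — same ✓
  (3) {x1, x3}: 1 true — exactly one ✓
  (4) x2=F ⇒ x1: vacuous ✓
  (5) {x2, x4, x1, x3}: 1/4 true — not all ✓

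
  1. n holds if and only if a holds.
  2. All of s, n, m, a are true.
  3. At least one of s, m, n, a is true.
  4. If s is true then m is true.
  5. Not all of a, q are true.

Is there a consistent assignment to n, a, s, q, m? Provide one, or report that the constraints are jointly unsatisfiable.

n = True; a = True; s = True; q = False; m = True

  (1) n=T, a=T — same ✓
  (2) {s, n, m, a}: all 4 true ✓
  (3) {s, m, n, a}: 4 true — at least one ✓
  (4) s=T ⇒ m: T ✓
  (5) {a, q}: 1/2 true — not all ✓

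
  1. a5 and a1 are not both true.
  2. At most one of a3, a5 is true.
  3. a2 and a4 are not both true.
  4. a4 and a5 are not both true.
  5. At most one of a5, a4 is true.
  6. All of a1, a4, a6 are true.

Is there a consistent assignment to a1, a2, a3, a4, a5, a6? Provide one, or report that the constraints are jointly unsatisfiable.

a1 = True, a2 = False, a3 = True, a4 = True, a5 = False, a6 = True

  (1) a5=F, a1=T — not both ✓
  (2) {a3, a5}: 1 true — at most one ✓
  (3) a2=F, a4=T — not both ✓
  (4) a4=T, a5=F — not both ✓
  (5) {a5, a4}: 1 true — at most one ✓
  (6) {a1, a4, a6}: all 3 true ✓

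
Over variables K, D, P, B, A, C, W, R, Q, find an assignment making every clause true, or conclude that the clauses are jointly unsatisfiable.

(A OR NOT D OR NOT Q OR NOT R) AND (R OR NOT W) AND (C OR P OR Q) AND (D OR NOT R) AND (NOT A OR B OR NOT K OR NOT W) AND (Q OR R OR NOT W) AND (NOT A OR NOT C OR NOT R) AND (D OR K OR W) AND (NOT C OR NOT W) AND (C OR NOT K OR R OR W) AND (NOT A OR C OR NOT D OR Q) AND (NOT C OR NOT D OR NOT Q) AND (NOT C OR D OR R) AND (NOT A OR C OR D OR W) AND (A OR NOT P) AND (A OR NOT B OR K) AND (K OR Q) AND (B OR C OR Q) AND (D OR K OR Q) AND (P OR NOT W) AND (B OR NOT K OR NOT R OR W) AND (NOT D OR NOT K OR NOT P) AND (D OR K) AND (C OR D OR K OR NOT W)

Set K = False.
  then (K OR Q) forces Q = True.
  then (D OR K) forces D = True.
  then (NOT C OR NOT D OR NOT Q) forces C = False.
Set P = False.
  then (P OR NOT W) forces W = False.
Set B = False.
Set A = False.
  then (A OR NOT D OR NOT Q OR NOT R) forces R = False.
All clauses satisfied.

K=F; D=T; P=F; B=F; A=F; C=F; W=F; R=F; Q=T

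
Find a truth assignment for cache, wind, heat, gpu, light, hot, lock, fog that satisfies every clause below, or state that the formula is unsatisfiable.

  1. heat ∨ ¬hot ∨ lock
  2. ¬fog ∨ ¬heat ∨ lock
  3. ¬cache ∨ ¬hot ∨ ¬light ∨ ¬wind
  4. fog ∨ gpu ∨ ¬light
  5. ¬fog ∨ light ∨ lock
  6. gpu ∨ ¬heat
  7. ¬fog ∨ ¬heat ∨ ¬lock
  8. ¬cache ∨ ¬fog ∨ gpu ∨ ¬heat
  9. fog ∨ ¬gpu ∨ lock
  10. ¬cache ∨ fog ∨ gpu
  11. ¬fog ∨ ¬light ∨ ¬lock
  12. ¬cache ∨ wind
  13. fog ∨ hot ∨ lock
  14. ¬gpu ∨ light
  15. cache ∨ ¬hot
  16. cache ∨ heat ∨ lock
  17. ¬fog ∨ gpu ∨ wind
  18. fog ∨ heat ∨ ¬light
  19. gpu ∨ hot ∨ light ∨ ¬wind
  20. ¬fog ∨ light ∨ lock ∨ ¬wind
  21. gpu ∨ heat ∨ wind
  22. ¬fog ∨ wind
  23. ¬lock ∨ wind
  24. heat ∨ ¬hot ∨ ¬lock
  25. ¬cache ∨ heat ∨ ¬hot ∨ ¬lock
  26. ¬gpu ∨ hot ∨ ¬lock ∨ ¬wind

Set cache = True.
  then (¬cache ∨ wind) forces wind = True.
Set heat = False.
Set gpu = False.
  then (¬cache ∨ fog ∨ gpu) forces fog = True.
Try light = False:
  (¬fog ∨ light ∨ lock) forces lock = True.
  (gpu ∨ hot ∨ light ∨ ¬wind) forces hot = True.
  clause (heat ∨ ¬hot ∨ ¬lock) is falsified — backtrack.
So light = True.
  then (¬cache ∨ ¬hot ∨ ¬light ∨ ¬wind) forces hot = False.
  then (¬fog ∨ ¬light ∨ ¬lock) forces lock = False.
All clauses satisfied.

cache: True, wind: True, heat: False, gpu: False, light: True, hot: False, lock: False, fog: True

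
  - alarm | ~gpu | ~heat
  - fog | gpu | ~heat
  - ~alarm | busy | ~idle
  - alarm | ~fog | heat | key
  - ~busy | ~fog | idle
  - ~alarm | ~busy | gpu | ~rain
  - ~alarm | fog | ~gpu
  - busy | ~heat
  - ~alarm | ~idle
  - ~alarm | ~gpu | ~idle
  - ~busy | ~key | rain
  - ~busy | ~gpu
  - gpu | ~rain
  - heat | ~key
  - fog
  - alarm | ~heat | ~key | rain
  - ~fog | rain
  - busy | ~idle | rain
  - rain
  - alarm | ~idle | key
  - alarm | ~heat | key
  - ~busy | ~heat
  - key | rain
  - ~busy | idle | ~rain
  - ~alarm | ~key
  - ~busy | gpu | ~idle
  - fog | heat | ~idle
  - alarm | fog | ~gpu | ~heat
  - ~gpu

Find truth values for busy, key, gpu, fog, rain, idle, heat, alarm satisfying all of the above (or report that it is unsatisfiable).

UNSATISFIABLE

Case gpu = True:
  Clause (~gpu) is falsified — contradiction.
Case gpu = False:
  (gpu | ~rain) forces rain = False.
  Clause (rain) is falsified — contradiction.
Both cases fail, so the formula is unsatisfiable.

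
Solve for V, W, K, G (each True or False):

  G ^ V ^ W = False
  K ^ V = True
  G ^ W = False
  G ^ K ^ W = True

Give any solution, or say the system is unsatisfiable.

V = False, W = True, K = True, G = True

G ^ V ^ W = T ^ F ^ T = False ✓
K ^ V = T ^ F = True ✓
G ^ W = T ^ T = False ✓
G ^ K ^ W = T ^ T ^ T = True ✓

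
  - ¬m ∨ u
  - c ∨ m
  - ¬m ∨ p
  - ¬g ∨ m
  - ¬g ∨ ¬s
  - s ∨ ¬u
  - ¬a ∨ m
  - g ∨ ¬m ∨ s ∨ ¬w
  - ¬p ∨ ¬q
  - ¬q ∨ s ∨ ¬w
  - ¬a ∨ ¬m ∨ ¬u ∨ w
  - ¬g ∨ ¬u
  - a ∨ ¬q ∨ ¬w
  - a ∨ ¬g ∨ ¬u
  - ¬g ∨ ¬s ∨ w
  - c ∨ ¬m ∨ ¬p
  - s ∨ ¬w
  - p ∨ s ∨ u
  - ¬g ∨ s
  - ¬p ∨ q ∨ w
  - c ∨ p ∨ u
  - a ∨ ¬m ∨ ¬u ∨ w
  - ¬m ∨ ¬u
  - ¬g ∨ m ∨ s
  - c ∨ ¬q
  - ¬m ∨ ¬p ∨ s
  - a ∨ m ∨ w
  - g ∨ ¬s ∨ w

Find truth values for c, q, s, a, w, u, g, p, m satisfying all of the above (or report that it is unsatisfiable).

Try c = False:
  (c ∨ m) forces m = True.
  (¬m ∨ u) forces u = True.
  clause (¬m ∨ ¬u) is falsified — backtrack.
So c = True.
Set q = False.
Set s = True.
  then (¬g ∨ ¬s) forces g = False.
  then (g ∨ ¬s ∨ w) forces w = True.
Try a = True:
  (¬a ∨ m) forces m = True.
  (¬m ∨ u) forces u = True.
  clause (¬m ∨ ¬u) is falsified — backtrack.
So a = False.
Set u = True.
  then (¬m ∨ ¬u) forces m = False.
Set p = True.
All clauses satisfied.

c = True, q = False, s = True, a = False, w = True, u = True, g = False, p = True, m = False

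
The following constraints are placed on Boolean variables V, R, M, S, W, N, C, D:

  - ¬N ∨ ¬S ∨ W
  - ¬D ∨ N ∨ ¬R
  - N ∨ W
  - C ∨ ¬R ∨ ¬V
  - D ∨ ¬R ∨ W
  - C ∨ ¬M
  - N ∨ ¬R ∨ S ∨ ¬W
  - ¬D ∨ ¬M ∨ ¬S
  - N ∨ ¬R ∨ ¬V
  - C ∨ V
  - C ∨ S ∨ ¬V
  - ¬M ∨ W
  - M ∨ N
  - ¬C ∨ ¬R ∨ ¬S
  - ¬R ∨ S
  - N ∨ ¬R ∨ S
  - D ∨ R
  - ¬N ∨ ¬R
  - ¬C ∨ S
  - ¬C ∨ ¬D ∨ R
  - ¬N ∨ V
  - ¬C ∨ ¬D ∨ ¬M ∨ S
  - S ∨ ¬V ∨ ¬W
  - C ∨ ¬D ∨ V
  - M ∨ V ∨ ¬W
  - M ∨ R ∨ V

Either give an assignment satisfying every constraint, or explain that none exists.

Set V = True.
Try R = True:
  (C ∨ ¬R ∨ ¬V) forces C = True.
  (N ∨ ¬R ∨ ¬V) forces N = True.
  clause (¬N ∨ ¬R) is falsified — backtrack.
So R = False.
  then (D ∨ R) forces D = True.
  then (¬C ∨ ¬D ∨ R) forces C = False.
  then (C ∨ ¬M) forces M = False.
  then (C ∨ S ∨ ¬V) forces S = True.
  then (M ∨ N) forces N = True.
  then (¬N ∨ ¬S ∨ W) forces W = True.
All clauses satisfied.

V = True, R = False, M = False, S = True, W = True, N = True, C = False, D = True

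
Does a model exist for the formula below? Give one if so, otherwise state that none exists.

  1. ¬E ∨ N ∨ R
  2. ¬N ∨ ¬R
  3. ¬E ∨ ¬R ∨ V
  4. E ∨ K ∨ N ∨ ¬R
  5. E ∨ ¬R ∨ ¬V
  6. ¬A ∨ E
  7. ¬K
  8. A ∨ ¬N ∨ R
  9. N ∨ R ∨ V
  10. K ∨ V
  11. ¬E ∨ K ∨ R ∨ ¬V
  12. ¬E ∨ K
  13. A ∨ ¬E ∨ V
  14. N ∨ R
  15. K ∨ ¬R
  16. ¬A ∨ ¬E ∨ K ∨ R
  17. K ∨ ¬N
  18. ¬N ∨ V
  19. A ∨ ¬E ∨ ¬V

The formula is unsatisfiable.

Case K = True:
  Clause (¬K) is falsified — contradiction.
Case K = False:
  (K ∨ V) forces V = True.
  (¬E ∨ K) forces E = False.
  (E ∨ ¬R ∨ ¬V) forces R = False.
  (¬A ∨ E) forces A = False.
  (A ∨ ¬N ∨ R) forces N = False.
  Clause (N ∨ R) is falsified — contradiction.
Both cases fail, so the formula is unsatisfiable.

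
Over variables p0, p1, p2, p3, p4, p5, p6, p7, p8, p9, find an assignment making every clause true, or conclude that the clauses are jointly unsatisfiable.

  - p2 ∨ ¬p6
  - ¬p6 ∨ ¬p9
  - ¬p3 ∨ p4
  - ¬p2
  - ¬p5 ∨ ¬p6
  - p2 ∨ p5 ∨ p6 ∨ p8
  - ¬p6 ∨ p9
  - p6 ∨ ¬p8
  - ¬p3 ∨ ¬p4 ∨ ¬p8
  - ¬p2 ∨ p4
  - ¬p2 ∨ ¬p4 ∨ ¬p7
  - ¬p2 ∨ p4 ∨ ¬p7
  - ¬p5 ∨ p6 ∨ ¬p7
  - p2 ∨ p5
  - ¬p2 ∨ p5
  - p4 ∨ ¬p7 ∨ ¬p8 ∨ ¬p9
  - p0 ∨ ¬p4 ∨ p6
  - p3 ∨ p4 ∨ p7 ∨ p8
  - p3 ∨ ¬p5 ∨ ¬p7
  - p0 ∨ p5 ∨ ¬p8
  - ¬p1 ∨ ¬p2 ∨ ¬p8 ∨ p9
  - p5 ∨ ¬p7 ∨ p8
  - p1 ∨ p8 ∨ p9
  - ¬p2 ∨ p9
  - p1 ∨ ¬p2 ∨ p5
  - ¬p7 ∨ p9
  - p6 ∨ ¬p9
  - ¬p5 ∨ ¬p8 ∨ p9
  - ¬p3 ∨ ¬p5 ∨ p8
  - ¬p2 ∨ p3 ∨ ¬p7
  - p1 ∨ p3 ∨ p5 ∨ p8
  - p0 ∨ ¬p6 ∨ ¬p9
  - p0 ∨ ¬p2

p0=T; p1=T; p2=F; p3=F; p4=T; p5=T; p6=F; p7=F; p8=F; p9=F

Unit clause (¬p2) forces p2 = False.
In (p2 ∨ p5) only p5 is left, so p5 = True.
In (p2 ∨ ¬p6) only ¬p6 is left, so p6 = False.
In (p6 ∨ ¬p8) only ¬p8 is left, so p8 = False.
In (¬p5 ∨ p6 ∨ ¬p7) only ¬p7 is left, so p7 = False.
In (p6 ∨ ¬p9) only ¬p9 is left, so p9 = False.
In (¬p3 ∨ ¬p5 ∨ p8) only ¬p3 is left, so p3 = False.
In (p3 ∨ p4 ∨ p7 ∨ p8) only p4 is left, so p4 = True.
In (p1 ∨ p8 ∨ p9) only p1 is left, so p1 = True.
In (p0 ∨ ¬p4 ∨ p6) only p0 is left, so p0 = True.
All clauses satisfied.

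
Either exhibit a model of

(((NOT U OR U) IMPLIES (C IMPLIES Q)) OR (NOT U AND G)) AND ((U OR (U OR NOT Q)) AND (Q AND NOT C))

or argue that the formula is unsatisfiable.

Q = True, U = True, G = False, C = False

  ((NOT U OR U) IMPLIES (C IMPLIES Q)) OR (NOT U AND G) = True
    (NOT U OR U) IMPLIES (C IMPLIES Q) = True
      NOT U OR U = True
        NOT U = False
      C IMPLIES Q = True
    NOT U AND G = False
      NOT U = False
  (U OR (U OR NOT Q)) AND (Q AND NOT C) = True
    U OR (U OR NOT Q) = True
      U OR NOT Q = True
        NOT Q = False
    Q AND NOT C = True
      NOT C = True
Both conjuncts True, so the formula holds.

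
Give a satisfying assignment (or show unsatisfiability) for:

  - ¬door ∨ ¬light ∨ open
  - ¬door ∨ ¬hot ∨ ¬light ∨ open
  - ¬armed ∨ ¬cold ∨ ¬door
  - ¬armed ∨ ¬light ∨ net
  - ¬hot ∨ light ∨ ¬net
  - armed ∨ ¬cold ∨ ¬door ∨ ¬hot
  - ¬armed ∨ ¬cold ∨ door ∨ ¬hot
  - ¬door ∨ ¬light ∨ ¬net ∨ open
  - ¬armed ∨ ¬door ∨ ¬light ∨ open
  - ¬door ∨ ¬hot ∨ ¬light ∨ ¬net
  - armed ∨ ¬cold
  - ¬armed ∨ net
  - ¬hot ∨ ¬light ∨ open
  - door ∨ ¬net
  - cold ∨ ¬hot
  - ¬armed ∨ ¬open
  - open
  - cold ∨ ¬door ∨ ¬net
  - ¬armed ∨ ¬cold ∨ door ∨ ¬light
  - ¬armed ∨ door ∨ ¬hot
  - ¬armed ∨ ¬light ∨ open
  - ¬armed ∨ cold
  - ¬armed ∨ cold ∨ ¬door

open = True; light = True; door = False; hot = False; armed = False; cold = False; net = False

Unit clause (open) forces open = True.
In (¬armed ∨ ¬open) only ¬armed is left, so armed = False.
In (armed ∨ ¬cold) only ¬cold is left, so cold = False.
In (cold ∨ ¬hot) only ¬hot is left, so hot = False.
Set light = True.
Set door = False.
  then (door ∨ ¬net) forces net = False.
All clauses satisfied.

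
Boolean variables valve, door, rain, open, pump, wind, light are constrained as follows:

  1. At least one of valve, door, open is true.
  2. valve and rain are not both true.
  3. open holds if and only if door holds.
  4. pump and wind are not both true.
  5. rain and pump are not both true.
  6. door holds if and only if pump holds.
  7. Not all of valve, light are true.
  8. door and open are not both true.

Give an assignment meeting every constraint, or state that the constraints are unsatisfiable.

valve: True, door: False, rain: False, open: False, pump: False, wind: False, light: False

  (1) {valve, door, open}: 1 true — at least one ✓
  (2) valve=T, rain=F — not both ✓
  (3) open=F, door=F — same ✓
  (4) pump=F, wind=F — not both ✓
  (5) rain=F, pump=F — not both ✓
  (6) door=F, pump=F — same ✓
  (7) {valve, light}: 1/2 true — not all ✓
  (8) door=F, open=F — not both ✓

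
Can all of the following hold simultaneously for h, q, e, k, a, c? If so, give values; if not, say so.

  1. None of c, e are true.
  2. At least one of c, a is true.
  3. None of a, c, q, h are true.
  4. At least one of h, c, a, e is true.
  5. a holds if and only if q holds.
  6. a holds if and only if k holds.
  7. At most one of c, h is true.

Case a = True:
  Constraint (3) is violated (a=T) — contradiction.
Case a = False:
  (1) forces c = False.
  Constraint (2) is violated (c=F, a=F) — contradiction.
Both cases fail — unsatisfiable.

No satisfying assignment exists.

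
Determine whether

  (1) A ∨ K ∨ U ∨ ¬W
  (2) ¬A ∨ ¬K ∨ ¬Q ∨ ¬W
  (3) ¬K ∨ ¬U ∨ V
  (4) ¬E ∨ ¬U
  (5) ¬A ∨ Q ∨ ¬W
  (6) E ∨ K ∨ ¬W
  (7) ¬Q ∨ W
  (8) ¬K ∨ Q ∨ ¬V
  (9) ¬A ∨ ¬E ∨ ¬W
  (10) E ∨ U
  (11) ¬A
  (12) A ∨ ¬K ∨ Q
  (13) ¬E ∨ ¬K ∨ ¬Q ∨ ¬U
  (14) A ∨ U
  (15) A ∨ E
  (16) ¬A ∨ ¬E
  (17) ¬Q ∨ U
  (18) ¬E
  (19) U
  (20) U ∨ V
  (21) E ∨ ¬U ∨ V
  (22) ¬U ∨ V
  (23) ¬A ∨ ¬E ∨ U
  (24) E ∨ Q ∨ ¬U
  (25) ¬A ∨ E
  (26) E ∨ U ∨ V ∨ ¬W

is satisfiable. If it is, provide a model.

Case E = True:
  Clause (¬E) is falsified — contradiction.
Case E = False:
  (E ∨ U) forces U = True.
  (¬A) forces A = False.
  Clause (A ∨ E) is falsified — contradiction.
Both cases fail, so the formula is unsatisfiable.

Unsatisfiable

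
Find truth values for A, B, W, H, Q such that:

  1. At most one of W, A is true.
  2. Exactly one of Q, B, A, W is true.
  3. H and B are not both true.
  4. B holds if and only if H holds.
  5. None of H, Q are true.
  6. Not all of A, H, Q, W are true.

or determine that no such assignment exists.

A: True, B: False, W: False, H: False, Q: False

  (1) {W, A}: 1 true — at most one ✓
  (2) {Q, B, A, W}: 1 true — exactly one ✓
  (3) H=F, B=F — not both ✓
  (4) B=F, H=F — same ✓
  (5) {H, Q}: 0 true — none ✓
  (6) {A, H, Q, W}: 1/4 true — not all ✓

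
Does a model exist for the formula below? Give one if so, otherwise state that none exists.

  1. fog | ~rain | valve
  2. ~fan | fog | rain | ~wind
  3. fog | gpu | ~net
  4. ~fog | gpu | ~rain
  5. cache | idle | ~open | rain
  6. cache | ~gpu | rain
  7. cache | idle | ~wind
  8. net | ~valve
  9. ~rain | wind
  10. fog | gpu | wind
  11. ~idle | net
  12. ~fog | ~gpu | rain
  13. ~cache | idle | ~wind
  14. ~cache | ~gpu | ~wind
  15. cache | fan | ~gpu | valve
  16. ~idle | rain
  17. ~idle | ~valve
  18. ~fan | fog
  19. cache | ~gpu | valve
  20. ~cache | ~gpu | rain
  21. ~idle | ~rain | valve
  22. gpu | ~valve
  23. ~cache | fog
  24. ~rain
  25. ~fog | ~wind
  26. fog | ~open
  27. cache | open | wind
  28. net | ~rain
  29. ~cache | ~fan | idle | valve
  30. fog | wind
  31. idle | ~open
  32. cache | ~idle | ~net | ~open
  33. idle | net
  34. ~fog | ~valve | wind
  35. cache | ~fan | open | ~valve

Unit clause (~rain) forces rain = False.
In (~idle | rain) only ~idle is left, so idle = False.
In (idle | ~open) only ~open is left, so open = False.
In (idle | net) only net is left, so net = True.
Try gpu = True:
  (cache | ~gpu | rain) forces cache = True.
  clause (~cache | ~gpu | rain) is falsified — backtrack.
So gpu = False.
  then (fog | gpu | ~net) forces fog = True.
  then (gpu | ~valve) forces valve = False.
  then (~fog | ~wind) forces wind = False.
  then (cache | open | wind) forces cache = True.
  then (~cache | ~fan | idle | valve) forces fan = False.
All clauses satisfied.

open = False, gpu = False, fan = False, net = True, valve = False, fog = True, idle = False, cache = True, rain = False, wind = False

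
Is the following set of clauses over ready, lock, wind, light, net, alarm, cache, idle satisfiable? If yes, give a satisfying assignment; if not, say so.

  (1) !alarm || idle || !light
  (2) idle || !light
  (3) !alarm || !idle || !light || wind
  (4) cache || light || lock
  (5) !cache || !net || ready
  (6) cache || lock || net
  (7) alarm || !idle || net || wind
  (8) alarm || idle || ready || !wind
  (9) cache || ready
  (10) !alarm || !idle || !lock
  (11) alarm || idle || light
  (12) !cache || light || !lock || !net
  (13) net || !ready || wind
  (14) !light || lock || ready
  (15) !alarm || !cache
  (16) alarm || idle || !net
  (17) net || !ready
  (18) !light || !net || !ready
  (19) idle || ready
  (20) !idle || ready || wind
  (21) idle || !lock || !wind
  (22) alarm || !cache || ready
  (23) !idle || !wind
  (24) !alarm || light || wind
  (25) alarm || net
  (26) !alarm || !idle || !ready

Try ready = False:
  (cache || ready) forces cache = True.
  (!cache || !net || ready) forces net = False.
  (!alarm || !cache) forces alarm = False.
  clause (alarm || !cache || ready) is falsified — backtrack.
So ready = True.
  then (net || !ready) forces net = True.
  then (!light || !net || !ready) forces light = False.
Set lock = True.
  then (!cache || light || !lock || !net) forces cache = False.
Set wind = False.
  then (!alarm || light || wind) forces alarm = False.
  then (alarm || idle || light) forces idle = True.
All clauses satisfied.

ready=T, lock=T, wind=F, light=F, net=T, alarm=F, cache=F, idle=T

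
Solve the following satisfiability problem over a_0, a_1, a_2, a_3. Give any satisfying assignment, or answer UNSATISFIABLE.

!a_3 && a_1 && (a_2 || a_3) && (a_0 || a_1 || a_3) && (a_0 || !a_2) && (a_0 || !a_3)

a_0: True, a_1: True, a_2: True, a_3: False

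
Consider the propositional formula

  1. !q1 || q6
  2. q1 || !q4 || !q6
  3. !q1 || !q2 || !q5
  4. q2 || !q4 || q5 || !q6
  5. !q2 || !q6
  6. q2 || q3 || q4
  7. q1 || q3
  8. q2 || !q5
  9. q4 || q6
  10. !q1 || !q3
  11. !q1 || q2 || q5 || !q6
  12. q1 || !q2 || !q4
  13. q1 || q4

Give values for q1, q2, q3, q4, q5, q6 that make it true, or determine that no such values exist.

q1 = False; q2 = False; q3 = True; q4 = True; q5 = False; q6 = False

Set q1 = False.
  then (q1 || q3) forces q3 = True.
  then (q1 || q4) forces q4 = True.
  then (q1 || !q4 || !q6) forces q6 = False.
  then (q1 || !q2 || !q4) forces q2 = False.
  then (q2 || !q5) forces q5 = False.
All clauses satisfied.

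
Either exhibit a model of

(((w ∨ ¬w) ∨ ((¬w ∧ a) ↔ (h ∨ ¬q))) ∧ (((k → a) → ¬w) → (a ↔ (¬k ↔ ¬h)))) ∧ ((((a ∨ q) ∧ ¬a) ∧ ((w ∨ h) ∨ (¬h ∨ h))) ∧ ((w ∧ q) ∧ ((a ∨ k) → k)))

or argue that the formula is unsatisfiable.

q: True, h: True, k: False, w: True, a: False

  ((w ∨ ¬w) ∨ ((¬w ∧ a) ↔ (h ∨ ¬q))) ∧ (((k → a) → ¬w) → (a ↔ (¬k ↔ ¬h))) = True
    (w ∨ ¬w) ∨ ((¬w ∧ a) ↔ (h ∨ ¬q)) = True
      w ∨ ¬w = True
        ¬w = False
      (¬w ∧ a) ↔ (h ∨ ¬q) = False
        ¬w ∧ a = False
          ¬w = False
        h ∨ ¬q = True
          ¬q = False
    ((k → a) → ¬w) → (a ↔ (¬k ↔ ¬h)) = True
      (k → a) → ¬w = False
        k → a = True
        ¬w = False
      a ↔ (¬k ↔ ¬h) = True
        ¬k ↔ ¬h = False
          ¬k = True
          ¬h = False
  (((a ∨ q) ∧ ¬a) ∧ ((w ∨ h) ∨ (¬h ∨ h))) ∧ ((w ∧ q) ∧ ((a ∨ k) → k)) = True
    ((a ∨ q) ∧ ¬a) ∧ ((w ∨ h) ∨ (¬h ∨ h)) = True
      (a ∨ q) ∧ ¬a = True
        a ∨ q = True
        ¬a = True
      (w ∨ h) ∨ (¬h ∨ h) = True
        w ∨ h = True
        ¬h ∨ h = True
          ¬h = False
    (w ∧ q) ∧ ((a ∨ k) → k) = True
      w ∧ q = True
      (a ∨ k) → k = True
        a ∨ k = False
Both conjuncts True, so the formula holds.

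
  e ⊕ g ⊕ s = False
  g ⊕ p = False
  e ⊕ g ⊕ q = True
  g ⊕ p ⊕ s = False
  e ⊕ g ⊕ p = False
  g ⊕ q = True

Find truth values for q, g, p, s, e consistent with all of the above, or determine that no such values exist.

q=T; g=F; p=F; s=F; e=F

e ⊕ g ⊕ s = F ⊕ F ⊕ F = False ✓
g ⊕ p = F ⊕ F = False ✓
e ⊕ g ⊕ q = F ⊕ F ⊕ T = True ✓
g ⊕ p ⊕ s = F ⊕ F ⊕ F = False ✓
e ⊕ g ⊕ p = F ⊕ F ⊕ F = False ✓
g ⊕ q = F ⊕ T = True ✓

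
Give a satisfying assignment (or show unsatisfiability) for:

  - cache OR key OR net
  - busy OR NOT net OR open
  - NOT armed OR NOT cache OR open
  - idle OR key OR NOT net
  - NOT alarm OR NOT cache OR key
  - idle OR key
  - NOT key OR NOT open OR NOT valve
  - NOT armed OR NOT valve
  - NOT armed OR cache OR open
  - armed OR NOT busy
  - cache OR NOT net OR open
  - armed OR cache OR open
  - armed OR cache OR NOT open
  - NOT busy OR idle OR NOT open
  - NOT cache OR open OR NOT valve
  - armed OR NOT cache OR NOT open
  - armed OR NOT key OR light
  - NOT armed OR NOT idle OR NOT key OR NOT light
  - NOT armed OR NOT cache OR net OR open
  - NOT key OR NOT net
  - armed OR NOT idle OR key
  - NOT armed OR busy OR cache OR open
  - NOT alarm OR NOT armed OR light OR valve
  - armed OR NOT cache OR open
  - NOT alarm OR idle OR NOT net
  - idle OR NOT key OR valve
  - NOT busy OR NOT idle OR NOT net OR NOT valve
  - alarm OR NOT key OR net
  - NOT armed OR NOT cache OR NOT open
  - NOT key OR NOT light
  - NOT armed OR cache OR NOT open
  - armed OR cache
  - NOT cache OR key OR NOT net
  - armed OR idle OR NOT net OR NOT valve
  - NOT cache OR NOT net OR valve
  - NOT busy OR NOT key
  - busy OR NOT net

No satisfying assignment exists.

Case armed = True:
  (NOT armed OR NOT valve) forces valve = False.
  If cache = True:
    (NOT armed OR NOT cache OR open) forces open = True.
    clause (NOT armed OR NOT cache OR NOT open) is falsified.
  If cache = False:
    (NOT armed OR cache OR open) forces open = True.
    clause (NOT armed OR cache OR NOT open) is falsified.
  Every sub-case reaches a contradiction.
Case armed = False:
  (armed OR NOT busy) forces busy = False.
  (armed OR cache) forces cache = True.
  (armed OR NOT cache OR NOT open) forces open = False.
  Clause (armed OR NOT cache OR open) is falsified — contradiction.
Both cases fail, so the formula is unsatisfiable.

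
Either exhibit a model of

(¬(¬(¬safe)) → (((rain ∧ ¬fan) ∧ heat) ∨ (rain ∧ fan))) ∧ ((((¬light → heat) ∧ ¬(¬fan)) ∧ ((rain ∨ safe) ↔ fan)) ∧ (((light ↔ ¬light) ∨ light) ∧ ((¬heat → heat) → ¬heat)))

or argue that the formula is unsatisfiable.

fan = True, light = True, rain = False, heat = False, safe = True

  ¬(¬(¬safe)) → (((rain ∧ ¬fan) ∧ heat) ∨ (rain ∧ fan)) = True
    ¬(¬(¬safe)) = False
      ¬(¬safe) = True
        ¬safe = False
    ((rain ∧ ¬fan) ∧ heat) ∨ (rain ∧ fan) = False
      (rain ∧ ¬fan) ∧ heat = False
        rain ∧ ¬fan = False
          ¬fan = False
      rain ∧ fan = False
  (((¬light → heat) ∧ ¬(¬fan)) ∧ ((rain ∨ safe) ↔ fan)) ∧ (((light ↔ ¬light) ∨ light) ∧ ((¬heat → heat) → ¬heat)) = True
    ((¬light → heat) ∧ ¬(¬fan)) ∧ ((rain ∨ safe) ↔ fan) = True
      (¬light → heat) ∧ ¬(¬fan) = True
        ¬light → heat = True
          ¬light = False
        ¬(¬fan) = True
          ¬fan = False
      (rain ∨ safe) ↔ fan = True
        rain ∨ safe = True
    ((light ↔ ¬light) ∨ light) ∧ ((¬heat → heat) → ¬heat) = True
      (light ↔ ¬light) ∨ light = True
        light ↔ ¬light = False
          ¬light = False
      (¬heat → heat) → ¬heat = True
        ¬heat → heat = False
          ¬heat = True
        ¬heat = True
Both conjuncts True, so the formula holds.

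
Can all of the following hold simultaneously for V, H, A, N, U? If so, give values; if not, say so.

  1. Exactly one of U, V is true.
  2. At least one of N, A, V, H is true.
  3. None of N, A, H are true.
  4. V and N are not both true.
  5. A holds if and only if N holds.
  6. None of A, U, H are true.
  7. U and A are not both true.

V: True, H: False, A: False, N: False, U: False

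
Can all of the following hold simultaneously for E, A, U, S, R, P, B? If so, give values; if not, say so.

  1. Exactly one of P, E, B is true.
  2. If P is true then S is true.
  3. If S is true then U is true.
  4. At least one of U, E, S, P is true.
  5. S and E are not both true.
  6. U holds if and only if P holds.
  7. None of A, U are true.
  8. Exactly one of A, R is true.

E = True; A = False; U = False; S = False; R = True; P = False; B = False

  (1) {P, E, B}: 1 true — exactly one ✓
  (2) P=F ⇒ S: vacuous ✓
  (3) S=F ⇒ U: vacuous ✓
  (4) {U, E, S, P}: 1 true — at least one ✓
  (5) S=F, E=T — not both ✓
  (6) U=F, P=F — same ✓
  (7) {A, U}: 0 true — none ✓
  (8) {A, R}: 1 true — exactly one ✓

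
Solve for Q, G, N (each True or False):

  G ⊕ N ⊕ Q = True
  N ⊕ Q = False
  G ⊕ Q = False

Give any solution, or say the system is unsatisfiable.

Q: True, G: True, N: True

G ⊕ N ⊕ Q = T ⊕ T ⊕ T = True ✓
N ⊕ Q = T ⊕ T = False ✓
G ⊕ Q = T ⊕ T = False ✓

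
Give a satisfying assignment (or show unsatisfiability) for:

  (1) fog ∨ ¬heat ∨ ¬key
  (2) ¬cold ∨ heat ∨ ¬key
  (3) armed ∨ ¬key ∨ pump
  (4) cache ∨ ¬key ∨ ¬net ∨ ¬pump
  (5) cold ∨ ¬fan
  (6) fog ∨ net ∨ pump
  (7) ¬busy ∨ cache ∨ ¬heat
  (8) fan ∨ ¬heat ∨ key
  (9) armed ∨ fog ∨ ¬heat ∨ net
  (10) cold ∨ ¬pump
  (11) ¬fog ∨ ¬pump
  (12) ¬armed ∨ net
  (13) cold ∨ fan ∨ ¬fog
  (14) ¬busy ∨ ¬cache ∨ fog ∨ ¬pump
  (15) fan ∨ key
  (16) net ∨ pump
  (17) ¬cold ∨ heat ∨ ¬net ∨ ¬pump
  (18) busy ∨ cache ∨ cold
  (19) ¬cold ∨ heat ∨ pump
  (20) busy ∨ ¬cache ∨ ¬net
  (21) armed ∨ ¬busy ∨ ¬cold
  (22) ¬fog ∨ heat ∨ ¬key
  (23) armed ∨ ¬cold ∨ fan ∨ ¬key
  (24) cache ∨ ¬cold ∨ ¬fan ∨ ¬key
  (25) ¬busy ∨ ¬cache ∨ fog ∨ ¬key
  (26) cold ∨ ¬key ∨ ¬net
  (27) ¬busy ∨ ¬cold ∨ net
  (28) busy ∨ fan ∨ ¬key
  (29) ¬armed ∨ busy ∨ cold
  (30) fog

Unit clause (fog) forces fog = True.
In (¬fog ∨ ¬pump) only ¬pump is left, so pump = False.
In (net ∨ pump) only net is left, so net = True.
Set cache = True.
  then (busy ∨ ¬cache ∨ ¬net) forces busy = True.
Set key = True.
  then (armed ∨ ¬key ∨ pump) forces armed = True.
  then (¬fog ∨ heat ∨ ¬key) forces heat = True.
  then (cold ∨ ¬key ∨ ¬net) forces cold = True.
Set fan = False.
All clauses satisfied.

cache=T; busy=T; key=T; net=T; cold=T; armed=T; fog=T; pump=F; fan=F; heat=T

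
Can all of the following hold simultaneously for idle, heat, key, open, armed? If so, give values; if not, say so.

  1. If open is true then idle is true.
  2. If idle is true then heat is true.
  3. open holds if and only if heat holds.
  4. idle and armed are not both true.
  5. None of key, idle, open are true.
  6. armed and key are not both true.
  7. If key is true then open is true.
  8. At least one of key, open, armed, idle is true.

idle = False; heat = False; key = False; open = False; armed = True

  (1) open=F ⇒ idle: vacuous ✓
  (2) idle=F ⇒ heat: vacuous ✓
  (3) open=F, heat=F — same ✓
  (4) idle=F, armed=T — not both ✓
  (5) {key, idle, open}: 0 true — none ✓
  (6) armed=T, key=F — not both ✓
  (7) key=F ⇒ open: vacuous ✓
  (8) {key, open, armed, idle}: 1 true — at least one ✓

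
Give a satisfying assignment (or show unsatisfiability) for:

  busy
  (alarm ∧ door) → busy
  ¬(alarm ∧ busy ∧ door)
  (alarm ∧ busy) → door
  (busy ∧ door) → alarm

Unit clause (busy) forces busy = True.
Try alarm = True:
  (¬alarm ∨ ¬busy ∨ ¬door) forces door = False.
  clause (¬alarm ∨ ¬busy ∨ door) is falsified — backtrack.
So alarm = False.
  then (alarm ∨ ¬busy ∨ ¬door) forces door = False.
Check each clause:
  (busy): busy holds.
  (¬alarm ∨ ¬busy ∨ ¬door): ¬alarm holds.
  (alarm ∨ ¬busy ∨ ¬door): ¬door holds.
  (¬alarm ∨ busy ∨ ¬door): ¬alarm holds.
  (¬alarm ∨ ¬busy ∨ door): ¬alarm holds.
All clauses satisfied.

busy: True; alarm: False; door: False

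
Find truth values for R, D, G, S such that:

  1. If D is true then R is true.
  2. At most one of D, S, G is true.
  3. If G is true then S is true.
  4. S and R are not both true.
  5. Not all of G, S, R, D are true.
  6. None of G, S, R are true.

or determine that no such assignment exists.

R = False, D = False, G = False, S = False

  (1) D=F ⇒ R: vacuous ✓
  (2) {D, S, G}: 0 true — at most one ✓
  (3) G=F ⇒ S: vacuous ✓
  (4) S=F, R=F — not both ✓
  (5) {G, S, R, D}: 0/4 true — not all ✓
  (6) {G, S, R}: 0 true — none ✓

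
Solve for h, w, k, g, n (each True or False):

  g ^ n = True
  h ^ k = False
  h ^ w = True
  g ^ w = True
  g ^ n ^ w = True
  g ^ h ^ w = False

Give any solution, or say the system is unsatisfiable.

h=T, w=F, k=T, g=T, n=F

g ^ n = T ^ F = True ✓
h ^ k = T ^ T = False ✓
h ^ w = T ^ F = True ✓
g ^ w = T ^ F = True ✓
g ^ n ^ w = T ^ F ^ F = True ✓
g ^ h ^ w = T ^ T ^ F = False ✓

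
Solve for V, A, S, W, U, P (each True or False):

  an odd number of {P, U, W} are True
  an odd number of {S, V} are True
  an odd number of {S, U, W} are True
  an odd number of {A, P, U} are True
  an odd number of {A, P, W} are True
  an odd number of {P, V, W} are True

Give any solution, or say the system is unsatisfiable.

V: False, A: False, S: True, W: False, U: False, P: True

{P, U, W}: 1 true → odd ✓
{S, V}: 1 true → odd ✓
{S, U, W}: 1 true → odd ✓
{A, P, U}: 1 true → odd ✓
{A, P, W}: 1 true → odd ✓
{P, V, W}: 1 true → odd ✓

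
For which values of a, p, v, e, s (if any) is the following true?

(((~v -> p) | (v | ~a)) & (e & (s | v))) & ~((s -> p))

a: False; p: False; v: True; e: True; s: True

  ((~v -> p) | (v | ~a)) & (e & (s | v)) = True
    (~v -> p) | (v | ~a) = True
      ~v -> p = True
        ~v = False
      v | ~a = True
        ~a = True
    e & (s | v) = True
      s | v = True
  ~((s -> p)) = True
    s -> p = False
Both conjuncts True, so the formula holds.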